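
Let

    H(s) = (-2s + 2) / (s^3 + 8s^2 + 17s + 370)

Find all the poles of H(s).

The poles are the roots of the denominator s^3 + 8s^2 + 17s + 370 = 0.
Trying s = -10: the polynomial evaluates to 0, so (s + 10) is a factor.
Dividing out leaves s^2 - 2s + 37 = 0.
The quadratic formula then gives s = 1 ± 6j.

s = 1 + 6j, 1 - 6j, -10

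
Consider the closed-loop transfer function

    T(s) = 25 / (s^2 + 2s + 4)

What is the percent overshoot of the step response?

%OS ≈ 16.3%

Comparing s^2 + 2s + 4 to s^2 + 2ζωₙs + ωₙ²: ωₙ = 2 rad/s and ζ = 2/(2·2) = 0.5.
%OS = 100·exp(−πζ/√(1−ζ²)) = 100·exp(−π·0.5/√(1−0.5²)) ≈ 16.3%.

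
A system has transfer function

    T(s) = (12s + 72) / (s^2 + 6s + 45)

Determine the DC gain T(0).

T(0) = 8/5 ≈ 1.600

Set s = 0: T(0) = (72) / (45) = 8/5.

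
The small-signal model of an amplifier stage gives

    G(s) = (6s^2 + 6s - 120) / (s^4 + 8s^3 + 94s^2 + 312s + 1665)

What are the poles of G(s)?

s = -3 + 6j, -3 - 6j, -1 + 6j, -1 - 6j

The poles are the roots of the denominator s^4 + 8s^3 + 94s^2 + 312s + 1665 = 0.
No real roots exist; factor into two real quadratics: (s^2 + 6s + 45)(s^2 + 2s + 37) = 0.
Each quadratic gives a conjugate pair via the quadratic formula.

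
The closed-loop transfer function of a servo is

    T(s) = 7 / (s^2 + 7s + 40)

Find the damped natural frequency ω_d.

ω_d ≈ 5.268 rad/s

Comparing s^2 + 7s + 40 to s^2 + 2ζωₙs + ωₙ²: ωₙ = √40 ≈ 6.325 rad/s and ζ = 7/(2·√40) ≈ 0.5534.
ζωₙ = 7/2 = 3.5, so ω_d = ωₙ√(1−ζ²) = √(ωₙ² − (ζωₙ)²) = √(40 − 3.5²) = √27.75 ≈ 5.268 rad/s.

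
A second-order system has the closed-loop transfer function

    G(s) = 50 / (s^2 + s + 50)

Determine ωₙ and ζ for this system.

Compare the denominator to the standard form s^2 + 2ζωₙs + ωₙ².
ωₙ² = 50, so ωₙ = √50 ≈ 7.071 rad/s.
2ζωₙ = 1, so ζ = 1/(2·√50) ≈ 0.07071.
With ζ = 0.07071 the response is underdamped.

ωₙ ≈ 7.071 rad/s, ζ ≈ 0.07071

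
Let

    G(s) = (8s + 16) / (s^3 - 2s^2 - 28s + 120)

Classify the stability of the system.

unstable

The denominator s^3 - 2s^2 - 28s + 120 factors as (s^2 - 8s + 20)(s + 6), giving poles at s = 4 ± 2j, -6.
Since the pole(s) at s = 4 ± 2j lie in the right half-plane, the system is unstable.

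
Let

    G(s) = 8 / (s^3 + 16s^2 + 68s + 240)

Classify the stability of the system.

stable

The denominator s^3 + 16s^2 + 68s + 240 factors as (s + 12)(s^2 + 4s + 20), giving poles at s = -12, -2 + 4j, -2 - 4j.
Since all poles lie strictly in the left half-plane, the system is stable.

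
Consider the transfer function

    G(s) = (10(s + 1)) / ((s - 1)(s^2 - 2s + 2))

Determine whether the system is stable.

The poles can be read from the denominator factors: s = 1, 1 + j, 1 - j.
Since the pole(s) at s = 1, 1 ± j lie in the right half-plane, the system is unstable.

unstable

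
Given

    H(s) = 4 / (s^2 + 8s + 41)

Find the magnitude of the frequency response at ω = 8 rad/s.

|H(j8)| ≈ 0.05882

Substitute s = j8: numerator = 4, denominator = -23 + j64.
|H(j8)| = |4| / |-23 + j64| = 4 / 68.007 ≈ 0.05882.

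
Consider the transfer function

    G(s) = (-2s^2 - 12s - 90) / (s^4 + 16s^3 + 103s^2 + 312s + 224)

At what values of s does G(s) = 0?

Set the numerator to zero: -2s^2 - 12s - 90 = 0, i.e. -2·(s^2 + 6s + 45) = 0.
Factoring: (s^2 + 6s + 45) = 0.

s = -3 + 6j, -3 - 6j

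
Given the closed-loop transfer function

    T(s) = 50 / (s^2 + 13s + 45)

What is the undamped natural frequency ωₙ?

ωₙ ≈ 6.708 rad/s

Compare the denominator to the standard form s^2 + 2ζωₙs + ωₙ².
ωₙ² = 45, so ωₙ = √45 ≈ 6.708 rad/s.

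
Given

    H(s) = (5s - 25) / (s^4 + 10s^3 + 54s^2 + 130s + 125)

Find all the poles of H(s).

s = -3 ± 4j, -2 ± j

The poles are the roots of the denominator s^4 + 10s^3 + 54s^2 + 130s + 125 = 0.
No real roots exist; factor into two real quadratics: (s^2 + 6s + 25)(s^2 + 4s + 5) = 0.
Each quadratic gives a conjugate pair via the quadratic formula.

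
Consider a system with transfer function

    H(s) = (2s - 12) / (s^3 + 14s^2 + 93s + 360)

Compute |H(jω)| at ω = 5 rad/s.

|H(j5)| ≈ 0.04592

Substitute s = j5: numerator = -12 + j10, denominator = 10 + j340.
|H(j5)| = |-12 + j10| / |10 + j340| = 15.620 / 340.15 ≈ 0.04592.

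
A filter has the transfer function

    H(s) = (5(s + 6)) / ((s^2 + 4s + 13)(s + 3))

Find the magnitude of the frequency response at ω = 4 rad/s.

Substitute s = j4: numerator = 30 + j20, denominator = -73 + j36.
|H(j4)| = |30 + j20| / |-73 + j36| = 36.056 / 81.394 ≈ 0.4430.

|H(j4)| ≈ 0.4430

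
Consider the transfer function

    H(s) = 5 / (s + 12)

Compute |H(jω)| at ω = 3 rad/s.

Substitute s = j3: numerator = 5, denominator = 12 + j3.
|H(j3)| = |5| / |12 + j3| = 5 / 12.369 ≈ 0.4042.

|H(j3)| ≈ 0.4042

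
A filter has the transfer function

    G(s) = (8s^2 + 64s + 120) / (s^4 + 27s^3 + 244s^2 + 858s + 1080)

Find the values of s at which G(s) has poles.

The poles are the roots of the denominator s^4 + 27s^3 + 244s^2 + 858s + 1080 = 0.
Trying s = -9: the polynomial evaluates to 0, so (s + 9) is a factor.
Dividing out leaves s^3 + 18s^2 + 82s + 120 = 0.
This factors further as (s^2 + 6s + 10)(s + 12) = 0.

s = -3 ± j, -9, -12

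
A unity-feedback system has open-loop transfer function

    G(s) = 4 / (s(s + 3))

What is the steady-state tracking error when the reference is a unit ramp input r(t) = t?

G(s) has one pole at the origin.
This is a Type 1 system. Kv = lim_{s→0} s·G(s) = 4/3.
e_ss = 1/Kv = 1/(4/3) = 3/4 ≈ 0.7500.

e_ss = 0.7500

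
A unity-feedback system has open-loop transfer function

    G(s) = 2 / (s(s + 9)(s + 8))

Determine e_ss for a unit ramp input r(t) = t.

e_ss = 36

G(s) has one pole at the origin.
This is a Type 1 system. Kv = lim_{s→0} s·G(s) = 2/72 = 1/36.
e_ss = 1/Kv = 1/(1/36) = 36.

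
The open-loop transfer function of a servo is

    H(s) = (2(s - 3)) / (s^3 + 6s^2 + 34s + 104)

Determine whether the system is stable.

The denominator s^3 + 6s^2 + 34s + 104 factors as (s + 4)(s^2 + 2s + 26), giving poles at s = -4, -1 ± 5j.
Since all poles lie strictly in the left half-plane, the system is stable.

stable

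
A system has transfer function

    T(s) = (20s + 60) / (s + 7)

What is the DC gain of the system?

T(0) = 60/7 ≈ 8.571

Set s = 0: T(0) = (60) / (7) = 60/7.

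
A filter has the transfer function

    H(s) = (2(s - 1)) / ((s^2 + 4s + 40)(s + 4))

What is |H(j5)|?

Substitute s = j5: numerator = -2 + j10, denominator = -40 + j155.
|H(j5)| = |-2 + j10| / |-40 + j155| = 10.198 / 160.08 ≈ 0.06371.

|H(j5)| ≈ 0.06371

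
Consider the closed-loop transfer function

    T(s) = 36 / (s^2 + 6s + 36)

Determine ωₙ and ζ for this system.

Compare the denominator to the standard form s^2 + 2ζωₙs + ωₙ².
ωₙ² = 36, so ωₙ = 6 rad/s.
2ζωₙ = 6, so ζ = 6/(2·6) = 0.5.

ωₙ = 6 rad/s, ζ = 0.5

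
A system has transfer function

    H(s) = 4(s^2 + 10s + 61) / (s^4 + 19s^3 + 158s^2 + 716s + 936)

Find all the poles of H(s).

s = -2, -4 + 6j, -4 - 6j, -9

The poles are the roots of the denominator s^4 + 19s^3 + 158s^2 + 716s + 936 = 0.
Trying s = -2: the polynomial evaluates to 0, so (s + 2) is a factor.
Dividing out leaves s^3 + 17s^2 + 124s + 468 = 0.
This factors further as (s^2 + 8s + 52)(s + 9) = 0.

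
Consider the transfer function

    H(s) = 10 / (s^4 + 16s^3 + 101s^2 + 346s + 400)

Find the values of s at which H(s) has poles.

The poles are the roots of the denominator s^4 + 16s^3 + 101s^2 + 346s + 400 = 0.
Trying s = -8: the polynomial evaluates to 0, so (s + 8) is a factor.
Dividing out leaves s^3 + 8s^2 + 37s + 50 = 0.
This factors further as (s^2 + 6s + 25)(s + 2) = 0.

s = -3 + 4j, -3 - 4j, -8, -2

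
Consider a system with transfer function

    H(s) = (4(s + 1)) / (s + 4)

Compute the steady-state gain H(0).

At s = 0 each factor (s + a) contributes a and each (s^2 + bs + c) contributes c.
H(0) = 4·(1) / ((4)) = 4/4 = 1.

H(0) = 1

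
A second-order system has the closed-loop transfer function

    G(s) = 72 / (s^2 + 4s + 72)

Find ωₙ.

ωₙ ≈ 8.485 rad/s

Compare the denominator to the standard form s^2 + 2ζωₙs + ωₙ².
ωₙ² = 72, so ωₙ = √72 ≈ 8.485 rad/s.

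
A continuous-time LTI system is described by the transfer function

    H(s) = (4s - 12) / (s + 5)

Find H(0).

Set s = 0: H(0) = (-12) / (5) = -12/5.

H(0) = -12/5 ≈ -2.400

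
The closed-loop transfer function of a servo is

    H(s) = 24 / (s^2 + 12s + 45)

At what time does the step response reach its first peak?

Comparing s^2 + 12s + 45 to s^2 + 2ζωₙs + ωₙ²: ωₙ = √45 ≈ 6.708 rad/s and ζ = 12/(2·√45) ≈ 0.8944.
ζωₙ = 12/2 = 6, so ω_d = ωₙ√(1−ζ²) = √(ωₙ² − (ζωₙ)²) = √(45 − 6²) = √9 = 3 rad/s.
t_p = π/ω_d = π/3 ≈ 1.047 s.

t_p ≈ 1.047 s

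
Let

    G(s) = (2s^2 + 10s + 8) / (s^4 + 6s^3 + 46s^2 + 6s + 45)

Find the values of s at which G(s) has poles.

The poles are the roots of the denominator s^4 + 6s^3 + 46s^2 + 6s + 45 = 0.
No real roots exist; factor into two real quadratics: (s^2 + 1)(s^2 + 6s + 45) = 0.
Each quadratic gives a conjugate pair via the quadratic formula.

s = j, -j, -3 + 6j, -3 - 6j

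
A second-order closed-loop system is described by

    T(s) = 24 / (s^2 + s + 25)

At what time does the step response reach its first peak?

Comparing s^2 + s + 25 to s^2 + 2ζωₙs + ωₙ²: ωₙ = 5 rad/s and ζ = 1/(2·5) = 0.1.
ζωₙ = 1/2 = 0.5, so ω_d = ωₙ√(1−ζ²) = √(ωₙ² − (ζωₙ)²) = √(25 − 0.5²) = √24.75 ≈ 4.975 rad/s.
t_p = π/ω_d = π/4.975 ≈ 0.6315 s.

t_p ≈ 0.6315 s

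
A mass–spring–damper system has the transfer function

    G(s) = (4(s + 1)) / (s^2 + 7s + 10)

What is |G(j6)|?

|G(j6)| ≈ 0.4926

Substitute s = j6: numerator = 4 + j24, denominator = -26 + j42.
|G(j6)| = |4 + j24| / |-26 + j42| = 24.331 / 49.396 ≈ 0.4926.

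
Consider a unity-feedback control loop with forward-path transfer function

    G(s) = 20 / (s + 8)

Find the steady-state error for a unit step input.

e_ss = 0.2857

G(s) has no poles at the origin.
This is a Type 0 system. Kp = lim_{s→0} G(s) = 20/8 = 5/2.
e_ss = 1/(1 + Kp) = 1/(1 + 5/2) = 2/7 ≈ 0.2857.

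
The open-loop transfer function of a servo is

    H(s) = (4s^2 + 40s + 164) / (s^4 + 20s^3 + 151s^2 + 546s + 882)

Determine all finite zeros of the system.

s = -5 + 4j, -5 - 4j

Set the numerator to zero: 4s^2 + 40s + 164 = 0, i.e. 4·(s^2 + 10s + 41) = 0.
Factoring: (s^2 + 10s + 41) = 0.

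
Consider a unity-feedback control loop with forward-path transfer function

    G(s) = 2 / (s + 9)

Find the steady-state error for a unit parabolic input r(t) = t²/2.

e_ss = ∞

G(s) has no poles at the origin.
This is a Type 0 system; Ka = lim_{s→0} s^2·G(s) = 0, so the steady-state error for a parabola input is infinite.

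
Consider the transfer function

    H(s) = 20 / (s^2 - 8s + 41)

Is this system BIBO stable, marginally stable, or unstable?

unstable

The denominator s^2 - 8s + 41 factors as (s^2 - 8s + 41), giving poles at s = 4 + 5j, 4 - 5j.
Since the pole(s) at s = 4 ± 5j lie in the right half-plane, the system is unstable.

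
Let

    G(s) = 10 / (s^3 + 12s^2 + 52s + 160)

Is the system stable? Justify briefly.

stable

The denominator s^3 + 12s^2 + 52s + 160 factors as (s^2 + 4s + 20)(s + 8), giving poles at s = -2 ± 4j, -8.
Since all poles lie strictly in the left half-plane, the system is stable.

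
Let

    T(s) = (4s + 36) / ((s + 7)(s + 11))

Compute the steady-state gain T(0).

T(0) = 36/77 ≈ 0.4675

Set s = 0: T(0) = (36) / (77) = 36/77.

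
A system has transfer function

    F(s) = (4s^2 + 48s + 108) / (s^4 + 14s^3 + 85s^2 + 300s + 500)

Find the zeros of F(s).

s = -3, -9

Set the numerator to zero: 4s^2 + 48s + 108 = 0, i.e. 4·(s^2 + 12s + 27) = 0.
Factoring: (s + 3)(s + 9) = 0.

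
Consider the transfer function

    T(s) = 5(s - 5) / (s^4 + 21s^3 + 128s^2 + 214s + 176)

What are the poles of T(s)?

s = -1 + j, -1 - j, -11, -8

The poles are the roots of the denominator s^4 + 21s^3 + 128s^2 + 214s + 176 = 0.
Trying s = -11: the polynomial evaluates to 0, so (s + 11) is a factor.
Dividing out leaves s^3 + 10s^2 + 18s + 16 = 0.
This factors further as (s^2 + 2s + 2)(s + 8) = 0.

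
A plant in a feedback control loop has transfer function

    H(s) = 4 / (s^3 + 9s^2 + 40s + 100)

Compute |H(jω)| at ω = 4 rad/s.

Substitute s = j4: numerator = 4, denominator = -44 + j96.
|H(j4)| = |4| / |-44 + j96| = 4 / 105.60 ≈ 0.03788.

|H(j4)| ≈ 0.03788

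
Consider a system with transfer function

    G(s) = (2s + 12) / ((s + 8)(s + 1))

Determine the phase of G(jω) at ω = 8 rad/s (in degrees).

At s = j8: numerator = 12 + j16, denominator = -56 + j72.
∠G = ∠num − ∠den = 53.130° − (127.87°) = -74.74°.

∠G(j8) ≈ -74.74°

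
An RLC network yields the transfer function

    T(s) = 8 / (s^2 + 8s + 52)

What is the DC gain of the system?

Set s = 0: T(0) = (8) / (52) = 2/13.

T(0) = 2/13 ≈ 0.1538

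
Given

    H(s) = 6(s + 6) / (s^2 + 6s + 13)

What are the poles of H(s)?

s = -3 + 2j, -3 - 2j

The poles are the roots of the denominator s^2 + 6s + 13 = 0.
Using the quadratic formula: s = (-6 ± √(-16))/2 = -3 ± 2j.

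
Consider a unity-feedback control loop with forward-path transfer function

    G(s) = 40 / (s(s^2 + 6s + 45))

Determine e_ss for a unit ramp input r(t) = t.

e_ss = 1.125

G(s) has one pole at the origin.
This is a Type 1 system. Kv = lim_{s→0} s·G(s) = 40/45 = 8/9.
e_ss = 1/Kv = 1/(8/9) = 9/8 ≈ 1.125.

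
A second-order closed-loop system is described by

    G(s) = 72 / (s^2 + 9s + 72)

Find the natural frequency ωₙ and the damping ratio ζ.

ωₙ ≈ 8.485 rad/s, ζ ≈ 0.5303

Compare the denominator to the standard form s^2 + 2ζωₙs + ωₙ².
ωₙ² = 72, so ωₙ = √72 ≈ 8.485 rad/s.
2ζωₙ = 9, so ζ = 9/(2·√72) ≈ 0.5303.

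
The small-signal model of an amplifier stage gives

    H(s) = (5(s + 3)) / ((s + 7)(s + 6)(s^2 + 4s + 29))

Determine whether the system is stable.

stable

The poles can be read from the denominator factors: s = -7, -6, -2 ± 5j.
Since all poles lie strictly in the left half-plane, the system is stable.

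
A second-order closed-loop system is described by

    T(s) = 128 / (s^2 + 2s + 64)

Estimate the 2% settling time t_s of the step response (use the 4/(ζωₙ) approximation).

Comparing s^2 + 2s + 64 to s^2 + 2ζωₙs + ωₙ²: ωₙ = 8 rad/s and ζ = 2/(2·8) = 0.125.
ζωₙ = 2/2 = 1, so t_s ≈ 4/(ζωₙ) = 4/1 = 4 s.

t_s ≈ 4 s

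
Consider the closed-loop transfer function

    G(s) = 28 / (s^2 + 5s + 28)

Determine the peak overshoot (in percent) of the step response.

Comparing s^2 + 5s + 28 to s^2 + 2ζωₙs + ωₙ²: ωₙ = √28 ≈ 5.292 rad/s and ζ = 5/(2·√28) ≈ 0.4725.
%OS = 100·exp(−πζ/√(1−ζ²)) = 100·exp(−π·0.4725/√(1−0.4725²)) ≈ 18.6%.

%OS ≈ 18.6%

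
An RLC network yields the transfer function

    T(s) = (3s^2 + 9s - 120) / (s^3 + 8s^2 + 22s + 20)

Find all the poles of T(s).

The poles are the roots of the denominator s^3 + 8s^2 + 22s + 20 = 0.
Trying s = -2: the polynomial evaluates to 0, so (s + 2) is a factor.
Dividing out leaves s^2 + 6s + 10 = 0.
The quadratic formula then gives s = -3 ± 1j.

s = -3 + j, -3 - j, -2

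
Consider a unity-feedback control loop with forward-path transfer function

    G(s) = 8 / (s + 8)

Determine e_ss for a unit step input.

G(s) has no poles at the origin.
This is a Type 0 system. Kp = lim_{s→0} G(s) = 8/8 = 1.
e_ss = 1/(1 + Kp) = 1/(1 + 1) = 1/2 ≈ 0.5000.

e_ss = 0.5000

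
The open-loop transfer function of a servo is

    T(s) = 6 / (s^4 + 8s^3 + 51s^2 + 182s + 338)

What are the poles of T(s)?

The poles are the roots of the denominator s^4 + 8s^3 + 51s^2 + 182s + 338 = 0.
No real roots exist; factor into two real quadratics: (s^2 + 2s + 26)(s^2 + 6s + 13) = 0.
Each quadratic gives a conjugate pair via the quadratic formula.

s = -1 + 5j, -1 - 5j, -3 + 2j, -3 - 2j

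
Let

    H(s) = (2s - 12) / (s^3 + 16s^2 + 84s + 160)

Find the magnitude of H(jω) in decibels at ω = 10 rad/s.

|H(j10)|_dB ≈ -35.9 dB

Substitute s = j10: numerator = -12 + j20, denominator = -1440 - j160.
|H(j10)| = |-12 + j20| / |-1440 - j160| = 23.324 / 1448.9 ≈ 0.01610.
In decibels: 20·log₁₀(0.01610) ≈ -35.9 dB.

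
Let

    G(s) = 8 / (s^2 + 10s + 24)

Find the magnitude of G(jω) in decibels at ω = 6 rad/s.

|G(j6)|_dB ≈ -17.7 dB

Substitute s = j6: numerator = 8, denominator = -12 + j60.
|G(j6)| = |8| / |-12 + j60| = 8 / 61.188 ≈ 0.1307.
In decibels: 20·log₁₀(0.1307) ≈ -17.7 dB.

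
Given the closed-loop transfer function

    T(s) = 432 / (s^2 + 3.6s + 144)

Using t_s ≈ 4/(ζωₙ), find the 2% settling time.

Comparing s^2 + 3.6s + 144 to s^2 + 2ζωₙs + ωₙ²: ωₙ = 12 rad/s and ζ = 3.6/(2·12) = 0.15.
ζωₙ = 3.6/2 = 1.8, so t_s ≈ 4/(ζωₙ) = 4/1.8 ≈ 2.222 s.

t_s ≈ 2.222 s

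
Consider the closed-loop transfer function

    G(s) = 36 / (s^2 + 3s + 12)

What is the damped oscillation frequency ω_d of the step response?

ω_d ≈ 3.122 rad/s

Comparing s^2 + 3s + 12 to s^2 + 2ζωₙs + ωₙ²: ωₙ = √12 ≈ 3.464 rad/s and ζ = 3/(2·√12) ≈ 0.4330.
ζωₙ = 3/2 = 1.5, so ω_d = ωₙ√(1−ζ²) = √(ωₙ² − (ζωₙ)²) = √(12 − 1.5²) = √9.75 ≈ 3.122 rad/s.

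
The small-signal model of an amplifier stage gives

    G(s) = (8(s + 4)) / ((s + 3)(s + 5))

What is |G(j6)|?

|G(j6)| ≈ 1.101

Substitute s = j6: numerator = 32 + j48, denominator = -21 + j48.
|G(j6)| = |32 + j48| / |-21 + j48| = 57.689 / 52.393 ≈ 1.101.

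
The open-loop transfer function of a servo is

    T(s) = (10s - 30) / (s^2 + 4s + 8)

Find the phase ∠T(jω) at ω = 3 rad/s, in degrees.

At s = j3: numerator = -30 + j30, denominator = -1 + j12.
∠T = ∠num − ∠den = 135° − (94.764°) = 40.24°.

∠T(j3) ≈ 40.24°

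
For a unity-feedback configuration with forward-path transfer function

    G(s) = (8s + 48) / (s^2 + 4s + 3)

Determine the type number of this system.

The denominator has no factor of s at the origin — no free integrator — so this is a Type 0 system.

Type 0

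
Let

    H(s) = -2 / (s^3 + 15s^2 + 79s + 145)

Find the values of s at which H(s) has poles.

The poles are the roots of the denominator s^3 + 15s^2 + 79s + 145 = 0.
Trying s = -5: the polynomial evaluates to 0, so (s + 5) is a factor.
Dividing out leaves s^2 + 10s + 29 = 0.
The quadratic formula then gives s = -5 ± 2j.

s = -5 ± 2j, -5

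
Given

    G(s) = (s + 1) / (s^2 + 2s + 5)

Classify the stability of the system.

The poles can be read from the denominator factors: s = -1 + 2j, -1 - 2j.
Since all poles lie strictly in the left half-plane, the system is stable.

stable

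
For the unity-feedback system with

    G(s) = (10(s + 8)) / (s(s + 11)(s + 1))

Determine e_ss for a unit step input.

G(s) has one pole at the origin.
This is a Type 1 system; for a step input the steady-state error is zero.

e_ss = 0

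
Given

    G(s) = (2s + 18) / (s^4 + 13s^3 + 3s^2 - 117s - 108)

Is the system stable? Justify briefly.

The denominator s^4 + 13s^3 + 3s^2 - 117s - 108 factors as (s + 1)(s + 3)(s + 12)(s - 3), giving poles at s = -1, -3, -12, 3.
Since the pole(s) at s = 3 lie in the right half-plane, the system is unstable.

unstable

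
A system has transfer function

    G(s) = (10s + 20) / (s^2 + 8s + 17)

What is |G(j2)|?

Substitute s = j2: numerator = 20 + j20, denominator = 13 + j16.
|G(j2)| = |20 + j20| / |13 + j16| = 28.284 / 20.616 ≈ 1.372.

|G(j2)| ≈ 1.372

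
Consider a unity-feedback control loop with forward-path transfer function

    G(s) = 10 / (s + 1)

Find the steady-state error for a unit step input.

G(s) has no poles at the origin.
This is a Type 0 system. Kp = lim_{s→0} G(s) = 10/1.
e_ss = 1/(1 + Kp) = 1/(1 + 10) = 1/11 ≈ 0.09091.

e_ss = 0.09091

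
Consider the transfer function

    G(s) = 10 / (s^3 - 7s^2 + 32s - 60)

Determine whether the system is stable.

The denominator s^3 - 7s^2 + 32s - 60 factors as (s - 3)(s^2 - 4s + 20), giving poles at s = 3, 2 ± 4j.
Since the pole(s) at s = 3, 2 + 4j, 2 - 4j lie in the right half-plane, the system is unstable.

unstable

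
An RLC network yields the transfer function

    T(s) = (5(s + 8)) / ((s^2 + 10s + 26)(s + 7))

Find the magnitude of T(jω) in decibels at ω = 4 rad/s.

Substitute s = j4: numerator = 40 + j20, denominator = -90 + j320.
|T(j4)| = |40 + j20| / |-90 + j320| = 44.721 / 332.42 ≈ 0.1345.
In decibels: 20·log₁₀(0.1345) ≈ -17.4 dB.

|T(j4)|_dB ≈ -17.4 dB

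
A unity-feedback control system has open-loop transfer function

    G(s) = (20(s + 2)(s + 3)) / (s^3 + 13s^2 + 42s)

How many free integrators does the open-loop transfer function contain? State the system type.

The denominator has 1 factor of s at the origin (free integrator), so this is a Type 1 system.

Type 1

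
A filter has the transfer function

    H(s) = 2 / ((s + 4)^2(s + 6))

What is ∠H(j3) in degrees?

∠H(j3) ≈ -100.3°

At s = j3: numerator = 2, denominator = -30 + j165.
∠H = ∠num − ∠den = 0° − (100.30°) = -100.3°.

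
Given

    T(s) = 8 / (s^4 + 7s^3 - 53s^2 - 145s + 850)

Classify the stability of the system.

unstable

The denominator s^4 + 7s^3 - 53s^2 - 145s + 850 factors as (s^2 - 8s + 17)(s + 10)(s + 5), giving poles at s = 4 ± j, -10, -5.
Since the pole(s) at s = 4 + j, 4 - j lie in the right half-plane, the system is unstable.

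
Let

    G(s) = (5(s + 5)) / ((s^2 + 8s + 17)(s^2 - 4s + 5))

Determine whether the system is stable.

The poles can be read from the denominator factors: s = -4 ± j, 2 ± j.
Since the pole(s) at s = 2 + j, 2 - j lie in the right half-plane, the system is unstable.

unstable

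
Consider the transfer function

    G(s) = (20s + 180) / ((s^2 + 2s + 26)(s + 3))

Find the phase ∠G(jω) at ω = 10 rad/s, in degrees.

∠G(j10) ≈ 169.8°

At s = j10: numerator = 180 + j200, denominator = -422 - j680.
∠G = ∠num − ∠den = 48.013° − (-121.82°) = 169.8°.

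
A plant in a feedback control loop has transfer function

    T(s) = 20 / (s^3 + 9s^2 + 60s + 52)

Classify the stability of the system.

The denominator s^3 + 9s^2 + 60s + 52 factors as (s^2 + 8s + 52)(s + 1), giving poles at s = -4 + 6j, -4 - 6j, -1.
Since all poles lie strictly in the left half-plane, the system is stable.

stable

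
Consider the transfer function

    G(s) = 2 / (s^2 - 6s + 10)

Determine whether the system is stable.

The denominator s^2 - 6s + 10 factors as (s^2 - 6s + 10), giving poles at s = 3 ± j.
Since the pole(s) at s = 3 ± j lie in the right half-plane, the system is unstable.

unstable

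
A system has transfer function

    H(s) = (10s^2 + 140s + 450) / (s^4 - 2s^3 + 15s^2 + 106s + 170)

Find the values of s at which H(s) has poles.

The poles are the roots of the denominator s^4 - 2s^3 + 15s^2 + 106s + 170 = 0.
No real roots exist; factor into two real quadratics: (s^2 - 6s + 34)(s^2 + 4s + 5) = 0.
Each quadratic gives a conjugate pair via the quadratic formula.

s = 3 + 5j, 3 - 5j, -2 + j, -2 - j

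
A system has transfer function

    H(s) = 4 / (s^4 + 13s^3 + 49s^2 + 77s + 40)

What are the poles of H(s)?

s = -8, -2 ± j, -1

The poles are the roots of the denominator s^4 + 13s^3 + 49s^2 + 77s + 40 = 0.
Trying s = -8: the polynomial evaluates to 0, so (s + 8) is a factor.
Dividing out leaves s^3 + 5s^2 + 9s + 5 = 0.
This factors further as (s^2 + 4s + 5)(s + 1) = 0.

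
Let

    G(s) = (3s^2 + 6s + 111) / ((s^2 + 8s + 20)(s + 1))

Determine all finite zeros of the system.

Set the numerator to zero: 3s^2 + 6s + 111 = 0, i.e. 3·(s^2 + 2s + 37) = 0.
Factoring: (s^2 + 2s + 37) = 0.

s = -1 ± 6j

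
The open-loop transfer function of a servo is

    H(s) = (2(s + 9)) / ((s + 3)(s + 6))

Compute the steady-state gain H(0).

At s = 0 each factor (s + a) contributes a and each (s^2 + bs + c) contributes c.
H(0) = 2·(9) / ((3) · (6)) = 18/18 = 1.

H(0) = 1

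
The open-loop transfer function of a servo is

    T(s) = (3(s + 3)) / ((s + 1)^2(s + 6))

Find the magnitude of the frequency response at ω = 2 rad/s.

|T(j2)| ≈ 0.3421

Substitute s = j2: numerator = 9 + j6, denominator = -26 + j18.
|T(j2)| = |9 + j6| / |-26 + j18| = 10.817 / 31.623 ≈ 0.3421.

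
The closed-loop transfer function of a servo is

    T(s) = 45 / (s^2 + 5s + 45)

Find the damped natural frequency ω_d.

ω_d ≈ 6.225 rad/s

Comparing s^2 + 5s + 45 to s^2 + 2ζωₙs + ωₙ²: ωₙ = √45 ≈ 6.708 rad/s and ζ = 5/(2·√45) ≈ 0.3727.
ζωₙ = 5/2 = 2.5, so ω_d = ωₙ√(1−ζ²) = √(ωₙ² − (ζωₙ)²) = √(45 − 2.5²) = √38.75 ≈ 6.225 rad/s.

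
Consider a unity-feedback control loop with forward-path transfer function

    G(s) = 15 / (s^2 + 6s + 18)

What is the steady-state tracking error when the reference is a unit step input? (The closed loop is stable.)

G(s) has no poles at the origin.
This is a Type 0 system. Kp = lim_{s→0} G(s) = 15/18 = 5/6.
e_ss = 1/(1 + Kp) = 1/(1 + 5/6) = 6/11 ≈ 0.5455.

e_ss = 0.5455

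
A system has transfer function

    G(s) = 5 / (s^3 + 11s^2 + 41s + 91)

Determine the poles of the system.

s = -2 ± 3j, -7

The poles are the roots of the denominator s^3 + 11s^2 + 41s + 91 = 0.
Trying s = -7: the polynomial evaluates to 0, so (s + 7) is a factor.
Dividing out leaves s^2 + 4s + 13 = 0.
The quadratic formula then gives s = -2 ± 3j.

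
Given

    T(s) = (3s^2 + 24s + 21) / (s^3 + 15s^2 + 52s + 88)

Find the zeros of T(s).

Set the numerator to zero: 3s^2 + 24s + 21 = 0, i.e. 3·(s^2 + 8s + 7) = 0.
Factoring: (s + 1)(s + 7) = 0.

s = -1, -7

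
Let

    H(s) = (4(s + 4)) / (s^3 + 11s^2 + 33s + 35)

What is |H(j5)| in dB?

|H(j5)|_dB ≈ -19.6 dB

Substitute s = j5: numerator = 16 + j20, denominator = -240 + j40.
|H(j5)| = |16 + j20| / |-240 + j40| = 25.612 / 243.31 ≈ 0.1053.
In decibels: 20·log₁₀(0.1053) ≈ -19.6 dB.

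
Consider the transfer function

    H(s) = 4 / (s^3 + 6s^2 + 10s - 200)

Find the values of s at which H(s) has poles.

The poles are the roots of the denominator s^3 + 6s^2 + 10s - 200 = 0.
Trying s = 4: the polynomial evaluates to 0, so (s - 4) is a factor.
Dividing out leaves s^2 + 10s + 50 = 0.
The quadratic formula then gives s = -5 ± 5j.

s = -5 + 5j, -5 - 5j, 4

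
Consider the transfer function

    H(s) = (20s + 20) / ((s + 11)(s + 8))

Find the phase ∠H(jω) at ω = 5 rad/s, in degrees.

∠H(j5) ≈ 22.24°

At s = j5: numerator = 20 + j100, denominator = 63 + j95.
∠H = ∠num − ∠den = 78.690° − (56.449°) = 22.24°.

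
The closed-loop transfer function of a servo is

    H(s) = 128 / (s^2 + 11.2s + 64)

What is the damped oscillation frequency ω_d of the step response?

Comparing s^2 + 11.2s + 64 to s^2 + 2ζωₙs + ωₙ²: ωₙ = 8 rad/s and ζ = 11.2/(2·8) = 0.7.
ζωₙ = 11.2/2 = 5.6, so ω_d = ωₙ√(1−ζ²) = √(ωₙ² − (ζωₙ)²) = √(64 − 5.6²) = √32.64 ≈ 5.713 rad/s.

ω_d ≈ 5.713 rad/s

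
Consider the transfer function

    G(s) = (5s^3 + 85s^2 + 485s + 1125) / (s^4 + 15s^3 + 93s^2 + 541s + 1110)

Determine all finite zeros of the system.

Set the numerator to zero: 5s^3 + 85s^2 + 485s + 1125 = 0, i.e. 5·(s^3 + 17s^2 + 97s + 225) = 0.
Factoring: (s + 9)(s^2 + 8s + 25) = 0.

s = -9, -4 + 3j, -4 - 3j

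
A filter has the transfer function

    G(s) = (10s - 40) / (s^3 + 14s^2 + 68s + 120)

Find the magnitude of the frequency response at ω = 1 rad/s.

Substitute s = j1: numerator = -40 + j10, denominator = 106 + j67.
|G(j1)| = |-40 + j10| / |106 + j67| = 41.231 / 125.40 ≈ 0.3288.

|G(j1)| ≈ 0.3288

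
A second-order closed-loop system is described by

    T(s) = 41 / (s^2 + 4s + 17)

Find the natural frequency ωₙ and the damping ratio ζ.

ωₙ ≈ 4.123 rad/s, ζ ≈ 0.4851

Compare the denominator to the standard form s^2 + 2ζωₙs + ωₙ².
ωₙ² = 17, so ωₙ = √17 ≈ 4.123 rad/s.
2ζωₙ = 4, so ζ = 4/(2·√17) ≈ 0.4851.
With ζ = 0.4851 the response is underdamped.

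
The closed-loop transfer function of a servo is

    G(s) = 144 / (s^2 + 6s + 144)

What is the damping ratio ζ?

ζ = 0.25

Compare the denominator to the standard form s^2 + 2ζωₙs + ωₙ².
ωₙ² = 144, so ωₙ = 12 rad/s.
2ζωₙ = 6, so ζ = 6/(2·12) = 0.25.
With ζ = 0.25 the response is underdamped.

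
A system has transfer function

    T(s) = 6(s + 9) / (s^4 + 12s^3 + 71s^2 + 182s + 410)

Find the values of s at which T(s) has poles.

s = -5 ± 4j, -1 ± 3j

The poles are the roots of the denominator s^4 + 12s^3 + 71s^2 + 182s + 410 = 0.
No real roots exist; factor into two real quadratics: (s^2 + 10s + 41)(s^2 + 2s + 10) = 0.
Each quadratic gives a conjugate pair via the quadratic formula.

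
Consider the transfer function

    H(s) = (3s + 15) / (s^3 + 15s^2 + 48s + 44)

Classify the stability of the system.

stable

The denominator s^3 + 15s^2 + 48s + 44 factors as (s + 11)(s + 2)^2, giving poles at s = -11, -2, -2.
Since all poles lie strictly in the left half-plane, the system is stable.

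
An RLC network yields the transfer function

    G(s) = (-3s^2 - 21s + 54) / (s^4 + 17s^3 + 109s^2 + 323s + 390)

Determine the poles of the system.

The poles are the roots of the denominator s^4 + 17s^3 + 109s^2 + 323s + 390 = 0.
Trying s = -5: the polynomial evaluates to 0, so (s + 5) is a factor.
Dividing out leaves s^3 + 12s^2 + 49s + 78 = 0.
This factors further as (s + 6)(s^2 + 6s + 13) = 0.

s = -5, -6, -3 ± 2j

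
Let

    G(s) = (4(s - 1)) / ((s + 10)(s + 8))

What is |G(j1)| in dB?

Substitute s = j1: numerator = -4 + j4, denominator = 79 + j18.
|G(j1)| = |-4 + j4| / |79 + j18| = 5.6569 / 81.025 ≈ 0.06982.
In decibels: 20·log₁₀(0.06982) ≈ -23.1 dB.

|G(j1)|_dB ≈ -23.1 dB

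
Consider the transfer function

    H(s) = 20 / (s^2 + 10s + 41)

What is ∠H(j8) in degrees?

∠H(j8) ≈ -106.0°

At s = j8: numerator = 20, denominator = -23 + j80.
∠H = ∠num − ∠den = 0° − (106.04°) = -106.0°.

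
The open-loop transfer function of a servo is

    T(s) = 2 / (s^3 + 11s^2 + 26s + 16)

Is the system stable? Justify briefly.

The denominator s^3 + 11s^2 + 26s + 16 factors as (s + 8)(s + 2)(s + 1), giving poles at s = -8, -2, -1.
Since all poles lie strictly in the left half-plane, the system is stable.

stable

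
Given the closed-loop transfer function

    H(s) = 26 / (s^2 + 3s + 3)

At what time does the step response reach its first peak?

t_p ≈ 3.628 s

Comparing s^2 + 3s + 3 to s^2 + 2ζωₙs + ωₙ²: ωₙ = √3 ≈ 1.732 rad/s and ζ = 3/(2·√3) ≈ 0.8660.
ζωₙ = 3/2 = 1.5, so ω_d = ωₙ√(1−ζ²) = √(ωₙ² − (ζωₙ)²) = √(3 − 1.5²) = √0.75 ≈ 0.8660 rad/s.
t_p = π/ω_d = π/0.8660 ≈ 3.628 s.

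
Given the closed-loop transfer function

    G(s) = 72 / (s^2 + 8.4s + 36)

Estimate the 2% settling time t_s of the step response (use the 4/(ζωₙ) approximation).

t_s ≈ 0.9524 s

Comparing s^2 + 8.4s + 36 to s^2 + 2ζωₙs + ωₙ²: ωₙ = 6 rad/s and ζ = 8.4/(2·6) = 0.7.
ζωₙ = 8.4/2 = 4.2, so t_s ≈ 4/(ζωₙ) = 4/4.2 ≈ 0.9524 s.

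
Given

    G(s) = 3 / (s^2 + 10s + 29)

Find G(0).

G(0) = 3/29 ≈ 0.1034

Set s = 0: G(0) = (3) / (29) = 3/29.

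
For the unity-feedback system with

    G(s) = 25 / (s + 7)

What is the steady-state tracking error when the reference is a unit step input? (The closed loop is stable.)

G(s) has no poles at the origin.
This is a Type 0 system. Kp = lim_{s→0} G(s) = 25/7.
e_ss = 1/(1 + Kp) = 1/(1 + 25/7) = 7/32 ≈ 0.2188.

e_ss = 0.2188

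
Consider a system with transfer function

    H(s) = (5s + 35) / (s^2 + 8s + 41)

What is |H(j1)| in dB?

Substitute s = j1: numerator = 35 + j5, denominator = 40 + j8.
|H(j1)| = |35 + j5| / |40 + j8| = 35.355 / 40.792 ≈ 0.8667.
In decibels: 20·log₁₀(0.8667) ≈ -1.24 dB.

|H(j1)|_dB ≈ -1.24 dB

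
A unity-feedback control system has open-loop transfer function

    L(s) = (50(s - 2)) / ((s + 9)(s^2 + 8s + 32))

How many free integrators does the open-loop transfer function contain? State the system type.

Type 0

The denominator has no factor of s at the origin — no free integrator — so this is a Type 0 system.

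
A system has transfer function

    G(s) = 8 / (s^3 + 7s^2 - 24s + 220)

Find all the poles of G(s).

The poles are the roots of the denominator s^3 + 7s^2 - 24s + 220 = 0.
Trying s = -11: the polynomial evaluates to 0, so (s + 11) is a factor.
Dividing out leaves s^2 - 4s + 20 = 0.
The quadratic formula then gives s = 2 ± 4j.

s = 2 + 4j, 2 - 4j, -11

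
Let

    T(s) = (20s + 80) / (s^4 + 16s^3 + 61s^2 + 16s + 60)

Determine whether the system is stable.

The denominator s^4 + 16s^3 + 61s^2 + 16s + 60 factors as (s^2 + 1)(s + 10)(s + 6), giving poles at s = ±j, -10, -6.
Since the simple pole(s) at s = ±j lie on the jω-axis with none in the right half-plane, the system is marginally stable.

marginally stable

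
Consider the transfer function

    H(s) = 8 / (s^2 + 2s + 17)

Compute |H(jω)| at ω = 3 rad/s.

|H(j3)| = 0.8000

Substitute s = j3: numerator = 8, denominator = 8 + j6.
|H(j3)| = |8| / |8 + j6| = 8 / 10 = 0.8000.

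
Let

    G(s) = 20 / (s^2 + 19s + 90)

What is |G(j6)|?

Substitute s = j6: numerator = 20, denominator = 54 + j114.
|G(j6)| = |20| / |54 + j114| = 20 / 126.14 ≈ 0.1586.

|G(j6)| ≈ 0.1586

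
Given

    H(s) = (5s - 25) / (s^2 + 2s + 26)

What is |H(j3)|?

|H(j3)| ≈ 1.617

Substitute s = j3: numerator = -25 + j15, denominator = 17 + j6.
|H(j3)| = |-25 + j15| / |17 + j6| = 29.155 / 18.028 ≈ 1.617.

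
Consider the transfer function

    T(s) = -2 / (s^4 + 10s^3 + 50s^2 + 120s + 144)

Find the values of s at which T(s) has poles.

s = -2 + 2j, -2 - 2j, -3 + 3j, -3 - 3j

The poles are the roots of the denominator s^4 + 10s^3 + 50s^2 + 120s + 144 = 0.
No real roots exist; factor into two real quadratics: (s^2 + 4s + 8)(s^2 + 6s + 18) = 0.
Each quadratic gives a conjugate pair via the quadratic formula.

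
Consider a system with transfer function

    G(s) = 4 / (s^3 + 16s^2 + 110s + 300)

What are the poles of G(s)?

s = -5 ± 5j, -6

The poles are the roots of the denominator s^3 + 16s^2 + 110s + 300 = 0.
Trying s = -6: the polynomial evaluates to 0, so (s + 6) is a factor.
Dividing out leaves s^2 + 10s + 50 = 0.
The quadratic formula then gives s = -5 ± 5j.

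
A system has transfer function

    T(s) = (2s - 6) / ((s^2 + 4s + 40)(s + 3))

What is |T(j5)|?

Substitute s = j5: numerator = -6 + j10, denominator = -55 + j135.
|T(j5)| = |-6 + j10| / |-55 + j135| = 11.662 / 145.77 = 0.08000.

|T(j5)| = 0.08000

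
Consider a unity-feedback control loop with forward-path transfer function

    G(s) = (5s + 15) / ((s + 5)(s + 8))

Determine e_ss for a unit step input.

e_ss = 0.7273

G(s) has no poles at the origin.
This is a Type 0 system. Kp = lim_{s→0} G(s) = 15/40 = 3/8.
e_ss = 1/(1 + Kp) = 1/(1 + 3/8) = 8/11 ≈ 0.7273.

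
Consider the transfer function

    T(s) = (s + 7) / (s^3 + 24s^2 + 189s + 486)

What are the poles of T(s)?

s = -9, -9, -6

The poles are the roots of the denominator s^3 + 24s^2 + 189s + 486 = 0.
Trying s = -9: the polynomial evaluates to 0, so (s + 9) is a factor.
Dividing out leaves s^2 + 15s + 54 = 0.
Factoring the quadratic: (s + 9)(s + 6) = 0.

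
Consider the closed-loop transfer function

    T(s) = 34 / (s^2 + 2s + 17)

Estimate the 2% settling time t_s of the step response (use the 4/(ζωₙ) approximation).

Comparing s^2 + 2s + 17 to s^2 + 2ζωₙs + ωₙ²: ωₙ = √17 ≈ 4.123 rad/s and ζ = 2/(2·√17) ≈ 0.2425.
ζωₙ = 2/2 = 1, so t_s ≈ 4/(ζωₙ) = 4/1 = 4 s.

t_s ≈ 4 s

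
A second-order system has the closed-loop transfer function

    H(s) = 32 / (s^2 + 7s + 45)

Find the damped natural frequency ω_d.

Comparing s^2 + 7s + 45 to s^2 + 2ζωₙs + ωₙ²: ωₙ = √45 ≈ 6.708 rad/s and ζ = 7/(2·√45) ≈ 0.5217.
ζωₙ = 7/2 = 3.5, so ω_d = ωₙ√(1−ζ²) = √(ωₙ² − (ζωₙ)²) = √(45 − 3.5²) = √32.75 ≈ 5.723 rad/s.

ω_d ≈ 5.723 rad/s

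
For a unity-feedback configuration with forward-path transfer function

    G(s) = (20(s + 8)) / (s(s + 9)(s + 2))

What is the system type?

The denominator has 1 factor of s at the origin (free integrator), so this is a Type 1 system.

Type 1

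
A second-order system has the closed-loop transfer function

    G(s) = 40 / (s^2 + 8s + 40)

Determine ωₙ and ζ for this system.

ωₙ ≈ 6.325 rad/s, ζ ≈ 0.6325

Compare the denominator to the standard form s^2 + 2ζωₙs + ωₙ².
ωₙ² = 40, so ωₙ = √40 ≈ 6.325 rad/s.
2ζωₙ = 8, so ζ = 8/(2·√40) ≈ 0.6325.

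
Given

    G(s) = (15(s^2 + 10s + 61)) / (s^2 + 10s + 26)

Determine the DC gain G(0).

G(0) = 915/26 ≈ 35.19

Set s = 0: G(0) = (915) / (26) = 915/26.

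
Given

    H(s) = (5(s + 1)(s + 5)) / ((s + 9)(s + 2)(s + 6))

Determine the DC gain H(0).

At s = 0 each factor (s + a) contributes a and each (s^2 + bs + c) contributes c.
H(0) = 5·(1) · (5) / ((9) · (2) · (6)) = 25/108 = 25/108.

H(0) = 25/108 ≈ 0.2315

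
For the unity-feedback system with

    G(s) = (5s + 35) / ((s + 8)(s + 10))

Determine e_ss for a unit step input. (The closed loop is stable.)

e_ss = 0.6957

G(s) has no poles at the origin.
This is a Type 0 system. Kp = lim_{s→0} G(s) = 35/80 = 7/16.
e_ss = 1/(1 + Kp) = 1/(1 + 7/16) = 16/23 ≈ 0.6957.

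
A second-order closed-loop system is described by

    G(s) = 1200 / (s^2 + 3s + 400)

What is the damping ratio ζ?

Compare the denominator to the standard form s^2 + 2ζωₙs + ωₙ².
ωₙ² = 400, so ωₙ = 20 rad/s.
2ζωₙ = 3, so ζ = 3/(2·20) = 0.075.

ζ = 0.075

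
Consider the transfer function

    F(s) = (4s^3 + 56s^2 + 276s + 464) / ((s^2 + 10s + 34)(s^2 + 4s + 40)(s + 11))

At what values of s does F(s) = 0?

s = -5 + 2j, -5 - 2j, -4

Set the numerator to zero: 4s^3 + 56s^2 + 276s + 464 = 0, i.e. 4·(s^3 + 14s^2 + 69s + 116) = 0.
Factoring: (s^2 + 10s + 29)(s + 4) = 0.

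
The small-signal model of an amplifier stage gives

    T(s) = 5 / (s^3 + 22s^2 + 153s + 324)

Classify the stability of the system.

stable

The denominator s^3 + 22s^2 + 153s + 324 factors as (s + 9)^2(s + 4), giving poles at s = -9, -4, -9.
Since all poles lie strictly in the left half-plane, the system is stable.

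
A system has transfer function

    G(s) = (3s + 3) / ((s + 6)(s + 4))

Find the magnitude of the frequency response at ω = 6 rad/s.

|G(j6)| ≈ 0.2982

Substitute s = j6: numerator = 3 + j18, denominator = -12 + j60.
|G(j6)| = |3 + j18| / |-12 + j60| = 18.248 / 61.188 ≈ 0.2982.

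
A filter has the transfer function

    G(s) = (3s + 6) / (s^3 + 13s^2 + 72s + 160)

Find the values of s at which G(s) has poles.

s = -4 ± 4j, -5

The poles are the roots of the denominator s^3 + 13s^2 + 72s + 160 = 0.
Trying s = -5: the polynomial evaluates to 0, so (s + 5) is a factor.
Dividing out leaves s^2 + 8s + 32 = 0.
The quadratic formula then gives s = -4 ± 4j.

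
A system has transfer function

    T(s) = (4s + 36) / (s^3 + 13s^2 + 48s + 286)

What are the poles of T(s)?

The poles are the roots of the denominator s^3 + 13s^2 + 48s + 286 = 0.
Trying s = -11: the polynomial evaluates to 0, so (s + 11) is a factor.
Dividing out leaves s^2 + 2s + 26 = 0.
The quadratic formula then gives s = -1 ± 5j.

s = -1 + 5j, -1 - 5j, -11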